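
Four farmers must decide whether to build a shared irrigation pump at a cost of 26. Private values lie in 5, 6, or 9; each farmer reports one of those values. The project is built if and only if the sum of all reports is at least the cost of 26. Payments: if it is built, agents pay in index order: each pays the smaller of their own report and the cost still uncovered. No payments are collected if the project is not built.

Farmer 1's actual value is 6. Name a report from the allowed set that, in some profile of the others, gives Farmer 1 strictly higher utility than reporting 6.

Suppose Farmer 2 reports 5, Farmer 3 reports 9 and Farmer 4 reports 9.
Report 6: project built, pays 6, utility 6 - 6 = 0.
Report 5: project built, pays 5, utility 6 - 5 = 1.
So reporting 5 beats truth here (1 > 0).

5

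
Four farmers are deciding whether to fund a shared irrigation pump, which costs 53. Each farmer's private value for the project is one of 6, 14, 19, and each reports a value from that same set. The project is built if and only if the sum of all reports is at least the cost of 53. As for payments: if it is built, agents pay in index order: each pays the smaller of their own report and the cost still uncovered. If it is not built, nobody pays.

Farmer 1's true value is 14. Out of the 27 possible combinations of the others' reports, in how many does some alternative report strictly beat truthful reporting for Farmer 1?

Others report (14, 14, 19): truth gives 0; report 6 gives 8 > 0. Violating.
Others report (14, 19, 14): truth gives 0; report 6 gives 8 > 0. Violating.
Others report (14, 19, 19): truth gives 0; report 6 gives 8 > 0. Violating.
Others report (19, 14, 14): truth gives 0; report 6 gives 8 > 0. Violating.
Others report (6, 6, 6): truth gives 0; no alternative beats it.
Others report (6, 6, 14): truth gives 0; no alternative beats it.
(Checking all 27 profiles: 7 have a profitable deviation, 20 do not.)

7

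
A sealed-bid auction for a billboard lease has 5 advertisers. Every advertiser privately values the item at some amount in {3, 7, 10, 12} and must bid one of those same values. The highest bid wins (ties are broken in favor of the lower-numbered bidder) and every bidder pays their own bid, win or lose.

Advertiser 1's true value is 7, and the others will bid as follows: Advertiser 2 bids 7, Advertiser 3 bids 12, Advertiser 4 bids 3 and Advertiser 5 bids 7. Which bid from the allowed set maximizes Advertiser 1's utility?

3

Bid 3: loses but pays 3, utility -3.
Bid 7: loses but pays 7, utility -7.
Bid 10: loses but pays 10, utility -10.
Bid 12: wins, pays 12, utility 7 - 12 = -5.
The best choice is 3 with utility -3.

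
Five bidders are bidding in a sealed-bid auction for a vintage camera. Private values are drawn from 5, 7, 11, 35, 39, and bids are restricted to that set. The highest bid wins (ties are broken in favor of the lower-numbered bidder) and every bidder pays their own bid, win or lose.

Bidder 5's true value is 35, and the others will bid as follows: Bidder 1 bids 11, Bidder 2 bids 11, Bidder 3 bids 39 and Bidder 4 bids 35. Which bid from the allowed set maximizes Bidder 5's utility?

Bid 5: loses but pays 5, utility -5.
Bid 7: loses but pays 7, utility -7.
Bid 11: loses but pays 11, utility -11.
Bid 35: loses but pays 35, utility -35.
Bid 39: loses but pays 39, utility -39.
The best choice is 5 with utility -5.

5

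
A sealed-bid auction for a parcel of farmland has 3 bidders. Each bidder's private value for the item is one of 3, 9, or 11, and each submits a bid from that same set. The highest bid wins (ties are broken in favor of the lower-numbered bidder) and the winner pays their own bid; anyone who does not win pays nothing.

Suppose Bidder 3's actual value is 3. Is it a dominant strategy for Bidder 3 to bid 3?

Check each profile of the others' bids and compare truth against every alternative bid.
Others bid (3, 3): truth gives 0, best alternative gives -6.
Others bid (3, 9): truth gives 0, best alternative gives 0.
Others bid (3, 11): truth gives 0, best alternative gives 0.
Others bid (9, 3): truth gives 0, best alternative gives 0.
Others bid (9, 9): truth gives 0, best alternative gives 0.
Others bid (9, 11): truth gives 0, best alternative gives 0.
(Remaining 3 profiles checked similarly; truth is weakly best in each.)
In every case the truthful bid is at least as good as any alternative, so it is a dominant strategy.

Yes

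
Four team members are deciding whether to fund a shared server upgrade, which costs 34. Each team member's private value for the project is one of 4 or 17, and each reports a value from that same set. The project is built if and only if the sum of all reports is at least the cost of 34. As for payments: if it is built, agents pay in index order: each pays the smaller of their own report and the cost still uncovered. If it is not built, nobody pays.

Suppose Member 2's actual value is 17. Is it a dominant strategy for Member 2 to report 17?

Consider the case where Member 1 reports 4, Member 3 reports 17 and Member 4 reports 17.
Truthful report 17: project built, pays 17, utility 17 - 17 = 0.
Report 4 instead: project built, pays 4, utility 17 - 4 = 13.
Since 13 > 0, reporting 4 is strictly better here, so truthful reporting is not dominant.

No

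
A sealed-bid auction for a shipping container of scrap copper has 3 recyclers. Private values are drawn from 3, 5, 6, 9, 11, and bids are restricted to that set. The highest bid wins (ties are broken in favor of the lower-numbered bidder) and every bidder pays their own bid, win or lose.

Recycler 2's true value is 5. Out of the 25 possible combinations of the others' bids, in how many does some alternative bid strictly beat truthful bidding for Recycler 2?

Others bid (3, 6): truth gives -5; bid 6 gives -1 > -5. Violating.
Others bid (3, 9): truth gives -5; bid 3 gives -3 > -5. Violating.
Others bid (3, 11): truth gives -5; bid 3 gives -3 > -5. Violating.
Others bid (5, 3): truth gives -5; bid 6 gives -1 > -5. Violating.
Others bid (3, 3): truth gives 0; no alternative beats it.
Others bid (3, 5): truth gives 0; no alternative beats it.
(Checking all 25 profiles: 23 have a profitable deviation, 2 do not.)

23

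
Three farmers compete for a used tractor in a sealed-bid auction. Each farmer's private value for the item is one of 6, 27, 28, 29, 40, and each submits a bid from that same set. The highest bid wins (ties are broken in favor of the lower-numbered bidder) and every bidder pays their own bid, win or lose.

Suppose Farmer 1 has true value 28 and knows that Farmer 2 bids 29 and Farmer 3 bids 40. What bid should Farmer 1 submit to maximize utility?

6

Bid 6: loses but pays 6, utility -6.
Bid 27: loses but pays 27, utility -27.
Bid 28: loses but pays 28, utility -28.
Bid 29: loses but pays 29, utility -29.
Bid 40: wins, pays 40, utility 28 - 40 = -12.
The best choice is 6 with utility -6.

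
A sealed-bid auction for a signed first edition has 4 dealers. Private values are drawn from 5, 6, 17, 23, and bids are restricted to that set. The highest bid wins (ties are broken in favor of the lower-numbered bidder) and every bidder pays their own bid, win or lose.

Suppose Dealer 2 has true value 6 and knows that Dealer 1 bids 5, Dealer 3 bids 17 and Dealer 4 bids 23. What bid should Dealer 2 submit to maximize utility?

Bid 5: loses but pays 5, utility -5.
Bid 6: loses but pays 6, utility -6.
Bid 17: loses but pays 17, utility -17.
Bid 23: wins, pays 23, utility 6 - 23 = -17.
The best choice is 5 with utility -5.

5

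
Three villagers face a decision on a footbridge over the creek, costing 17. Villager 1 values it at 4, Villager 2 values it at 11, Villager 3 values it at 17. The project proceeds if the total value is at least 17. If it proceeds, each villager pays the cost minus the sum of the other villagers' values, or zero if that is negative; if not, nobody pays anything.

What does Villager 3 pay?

Total value 32 ≥ cost 17, so the project is built.
The other villagers' values sum to 15.
Cost minus that sum is 17 - 15 = 2.

2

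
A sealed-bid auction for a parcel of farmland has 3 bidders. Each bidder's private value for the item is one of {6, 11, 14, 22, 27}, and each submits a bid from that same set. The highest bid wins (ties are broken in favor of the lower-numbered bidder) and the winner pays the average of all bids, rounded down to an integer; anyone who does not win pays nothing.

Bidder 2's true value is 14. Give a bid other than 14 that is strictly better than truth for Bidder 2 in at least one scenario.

Suppose Bidder 1 bids 6 and Bidder 3 bids 6.
Bid 14: wins, pays 8, utility 14 - 8 = 6.
Bid 11: wins, pays 7, utility 14 - 7 = 7.
So bidding 11 beats truth here (7 > 6).

11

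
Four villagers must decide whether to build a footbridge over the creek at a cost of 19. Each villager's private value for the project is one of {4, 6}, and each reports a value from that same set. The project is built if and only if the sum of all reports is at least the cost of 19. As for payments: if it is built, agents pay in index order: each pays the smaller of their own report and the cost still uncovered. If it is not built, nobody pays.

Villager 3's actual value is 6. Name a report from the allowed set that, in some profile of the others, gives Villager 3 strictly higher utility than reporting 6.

Suppose Villager 1 reports 4, Villager 2 reports 6 and Villager 4 reports 6.
Report 6: project built, pays 6, utility 6 - 6 = 0.
Report 4: project built, pays 4, utility 6 - 4 = 2.
So reporting 4 beats truth here (2 > 0).

4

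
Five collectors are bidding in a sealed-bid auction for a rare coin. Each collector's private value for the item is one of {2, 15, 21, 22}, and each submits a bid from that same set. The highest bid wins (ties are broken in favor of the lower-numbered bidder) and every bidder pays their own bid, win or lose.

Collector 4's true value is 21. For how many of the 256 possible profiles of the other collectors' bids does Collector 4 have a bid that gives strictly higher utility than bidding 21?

234

Others bid (2, 2, 2, 2): truth gives 0; bid 15 gives 6 > 0. Violating.
Others bid (2, 2, 2, 15): truth gives 0; bid 15 gives 6 > 0. Violating.
Others bid (2, 2, 2, 22): truth gives -21; bid 22 gives -1 > -21. Violating.
Others bid (2, 2, 15, 22): truth gives -21; bid 22 gives -1 > -21. Violating.
Others bid (2, 2, 2, 21): truth gives 0; no alternative beats it.
Others bid (2, 2, 15, 2): truth gives 0; no alternative beats it.
(Checking all 256 profiles: 234 have a profitable deviation, 22 do not.)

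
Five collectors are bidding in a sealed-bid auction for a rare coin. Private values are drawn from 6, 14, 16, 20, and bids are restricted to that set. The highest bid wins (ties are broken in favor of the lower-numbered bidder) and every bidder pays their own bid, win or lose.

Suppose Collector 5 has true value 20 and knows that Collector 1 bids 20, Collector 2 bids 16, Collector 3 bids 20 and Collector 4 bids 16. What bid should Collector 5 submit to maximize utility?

6

Bid 6: loses but pays 6, utility -6.
Bid 14: loses but pays 14, utility -14.
Bid 16: loses but pays 16, utility -16.
Bid 20: loses but pays 20, utility -20.
The best choice is 6 with utility -6.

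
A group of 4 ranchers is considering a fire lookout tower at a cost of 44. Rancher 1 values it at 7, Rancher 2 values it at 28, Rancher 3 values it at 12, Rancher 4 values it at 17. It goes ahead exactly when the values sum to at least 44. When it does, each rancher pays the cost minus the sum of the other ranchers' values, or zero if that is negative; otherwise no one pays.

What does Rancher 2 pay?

Total value 64 ≥ cost 44, so the project is built.
The other ranchers' values sum to 36.
Cost minus that sum is 44 - 36 = 8.

8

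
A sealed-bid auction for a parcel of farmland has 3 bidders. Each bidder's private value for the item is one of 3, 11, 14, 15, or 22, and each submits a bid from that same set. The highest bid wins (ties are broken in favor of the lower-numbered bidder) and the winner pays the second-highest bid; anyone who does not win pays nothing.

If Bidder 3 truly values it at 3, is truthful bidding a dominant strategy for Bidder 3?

Yes

Check each profile of the others' bids and compare truth against every alternative bid.
Others bid (3, 3): truth gives 0, best alternative gives 0.
Others bid (3, 11): truth gives 0, best alternative gives 0.
Others bid (3, 14): truth gives 0, best alternative gives 0.
Others bid (3, 15): truth gives 0, best alternative gives 0.
Others bid (3, 22): truth gives 0, best alternative gives 0.
Others bid (11, 3): truth gives 0, best alternative gives 0.
(Remaining 19 profiles checked similarly; truth is weakly best in each.)
In every case the truthful bid is at least as good as any alternative, so it is a dominant strategy.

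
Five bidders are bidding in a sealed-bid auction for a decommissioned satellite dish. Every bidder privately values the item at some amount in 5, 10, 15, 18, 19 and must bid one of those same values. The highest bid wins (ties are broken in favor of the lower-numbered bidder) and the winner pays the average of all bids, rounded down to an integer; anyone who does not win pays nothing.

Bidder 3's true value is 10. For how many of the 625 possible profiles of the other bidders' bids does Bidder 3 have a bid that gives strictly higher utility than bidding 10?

Others bid (5, 5, 5, 15): truth gives 0; bid 15 gives 1 > 0. Violating.
Others bid (5, 5, 15, 5): truth gives 0; bid 15 gives 1 > 0. Violating.
Others bid (5, 10, 5, 5): truth gives 0; bid 15 gives 2 > 0. Violating.
Others bid (5, 10, 5, 10): truth gives 0; bid 15 gives 1 > 0. Violating.
Others bid (5, 5, 5, 5): truth gives 4; no alternative beats it.
Others bid (5, 5, 5, 10): truth gives 3; no alternative beats it.
(Checking all 625 profiles: 11 have a profitable deviation, 614 do not.)

11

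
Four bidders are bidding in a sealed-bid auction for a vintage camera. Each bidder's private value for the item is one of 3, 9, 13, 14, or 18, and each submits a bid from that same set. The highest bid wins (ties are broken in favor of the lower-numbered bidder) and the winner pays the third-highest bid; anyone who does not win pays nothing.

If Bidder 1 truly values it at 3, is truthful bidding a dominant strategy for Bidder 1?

Check each profile of the others' bids and compare truth against every alternative bid.
Others bid (3, 9, 9): truth gives 0, best alternative gives -6.
Others bid (9, 3, 9): truth gives 0, best alternative gives -6.
Others bid (9, 9, 3): truth gives 0, best alternative gives -6.
Others bid (9, 9, 9): truth gives 0, best alternative gives -6.
Others bid (3, 3, 3): truth gives 0, best alternative gives 0.
Others bid (3, 3, 9): truth gives 0, best alternative gives 0.
(Remaining 119 profiles checked similarly; truth is weakly best in each.)
In every case the truthful bid is at least as good as any alternative, so it is a dominant strategy.

Yes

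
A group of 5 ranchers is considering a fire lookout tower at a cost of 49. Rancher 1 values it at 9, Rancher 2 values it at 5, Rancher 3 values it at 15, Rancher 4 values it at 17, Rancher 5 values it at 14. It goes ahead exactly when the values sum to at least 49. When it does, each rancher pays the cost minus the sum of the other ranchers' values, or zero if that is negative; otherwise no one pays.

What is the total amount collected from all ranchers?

13

Total value 60 ≥ cost 49, so it is built.
Rancher 1: others sum to 51; max(0, 49 - 51) = 0.
Rancher 2: others sum to 55; max(0, 49 - 55) = 0.
Rancher 3: others sum to 45; max(0, 49 - 45) = 4.
Rancher 4: others sum to 43; max(0, 49 - 43) = 6.
Rancher 5: others sum to 46; max(0, 49 - 46) = 3.
Total collected = 0 + 0 + 4 + 6 + 3 = 13.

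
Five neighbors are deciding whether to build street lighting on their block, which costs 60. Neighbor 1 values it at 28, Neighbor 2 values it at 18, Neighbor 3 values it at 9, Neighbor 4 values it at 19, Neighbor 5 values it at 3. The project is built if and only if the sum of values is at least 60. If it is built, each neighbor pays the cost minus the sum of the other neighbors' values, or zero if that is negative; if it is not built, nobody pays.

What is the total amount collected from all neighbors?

14

Total value 77 ≥ cost 60, so it is built.
Neighbor 1: others sum to 49; max(0, 60 - 49) = 11.
Neighbor 2: others sum to 59; max(0, 60 - 59) = 1.
Neighbor 3: others sum to 68; max(0, 60 - 68) = 0.
Neighbor 4: others sum to 58; max(0, 60 - 58) = 2.
Neighbor 5: others sum to 74; max(0, 60 - 74) = 0.
Total collected = 11 + 1 + 0 + 2 + 0 = 14.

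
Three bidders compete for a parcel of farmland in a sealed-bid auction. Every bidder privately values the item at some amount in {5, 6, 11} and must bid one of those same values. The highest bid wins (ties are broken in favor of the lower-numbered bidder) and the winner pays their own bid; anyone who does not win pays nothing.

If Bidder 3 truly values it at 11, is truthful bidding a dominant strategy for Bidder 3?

No

Consider the case where Bidder 1 bids 5 and Bidder 2 bids 5.
Truthful bid 11: wins, pays 11, utility 11 - 11 = 0.
Bid 6 instead: wins, pays 6, utility 11 - 6 = 5.
Since 5 > 0, bidding 6 is strictly better here, so truthful bidding is not dominant.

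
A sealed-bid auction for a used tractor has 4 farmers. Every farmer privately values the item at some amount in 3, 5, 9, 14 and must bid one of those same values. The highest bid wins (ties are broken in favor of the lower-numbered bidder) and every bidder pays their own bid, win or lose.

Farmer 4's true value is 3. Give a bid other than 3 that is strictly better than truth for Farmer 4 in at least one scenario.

Suppose Farmer 1 bids 3, Farmer 2 bids 3 and Farmer 3 bids 3.
Bid 3: loses but pays 3, utility -3.
Bid 5: wins, pays 5, utility 3 - 5 = -2.
So bidding 5 beats truth here (-2 > -3).

5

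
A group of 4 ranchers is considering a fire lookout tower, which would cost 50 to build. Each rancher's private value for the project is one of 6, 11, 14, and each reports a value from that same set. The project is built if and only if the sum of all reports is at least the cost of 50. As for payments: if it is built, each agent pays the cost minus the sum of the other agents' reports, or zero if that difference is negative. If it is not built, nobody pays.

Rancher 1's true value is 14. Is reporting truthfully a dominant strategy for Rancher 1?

Check each profile of the others' reports and compare truth against every alternative report.
Others report (14, 14, 14): truth gives 6, best alternative gives 6.
Others report (11, 14, 14): truth gives 3, best alternative gives 3.
Others report (14, 11, 14): truth gives 3, best alternative gives 3.
Others report (14, 14, 11): truth gives 3, best alternative gives 3.
Others report (6, 6, 6): truth gives 0, best alternative gives 0.
Others report (6, 6, 11): truth gives 0, best alternative gives 0.
(Remaining 21 profiles checked similarly; truth is weakly best in each.)
In every case the truthful report is at least as good as any alternative, so it is a dominant strategy.

Yes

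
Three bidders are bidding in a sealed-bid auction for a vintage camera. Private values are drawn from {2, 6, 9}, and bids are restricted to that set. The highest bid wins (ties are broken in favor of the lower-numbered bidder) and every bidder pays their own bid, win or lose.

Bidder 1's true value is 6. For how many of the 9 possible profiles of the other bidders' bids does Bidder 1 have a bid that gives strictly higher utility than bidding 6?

Others bid (2, 2): truth gives 0; bid 2 gives 4 > 0. Violating.
Others bid (2, 9): truth gives -6; bid 2 gives -2 > -6. Violating.
Others bid (6, 9): truth gives -6; bid 2 gives -2 > -6. Violating.
Others bid (9, 2): truth gives -6; bid 2 gives -2 > -6. Violating.
Others bid (2, 6): truth gives 0; no alternative beats it.
Others bid (6, 2): truth gives 0; no alternative beats it.
(Checking all 9 profiles: 6 have a profitable deviation, 3 do not.)

6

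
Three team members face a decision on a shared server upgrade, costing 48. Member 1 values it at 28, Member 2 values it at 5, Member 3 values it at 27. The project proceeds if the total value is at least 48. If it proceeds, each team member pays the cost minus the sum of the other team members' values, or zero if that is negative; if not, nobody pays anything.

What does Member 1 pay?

16

Total value 60 ≥ cost 48, so the project is built.
The other team members' values sum to 32.
Cost minus that sum is 48 - 32 = 16.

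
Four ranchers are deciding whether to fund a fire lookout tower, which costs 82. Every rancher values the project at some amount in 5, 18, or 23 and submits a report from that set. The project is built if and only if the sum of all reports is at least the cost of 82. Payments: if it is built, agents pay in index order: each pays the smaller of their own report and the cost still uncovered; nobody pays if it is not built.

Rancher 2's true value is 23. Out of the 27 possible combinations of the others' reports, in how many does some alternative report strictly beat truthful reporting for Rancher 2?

4

Others report (18, 23, 23): truth gives 0; report 18 gives 5 > 0. Violating.
Others report (23, 18, 23): truth gives 0; report 18 gives 5 > 0. Violating.
Others report (23, 23, 18): truth gives 0; report 18 gives 5 > 0. Violating.
Others report (23, 23, 23): truth gives 0; report 18 gives 5 > 0. Violating.
Others report (5, 5, 5): truth gives 0; no alternative beats it.
Others report (5, 5, 18): truth gives 0; no alternative beats it.
(Checking all 27 profiles: 4 have a profitable deviation, 23 do not.)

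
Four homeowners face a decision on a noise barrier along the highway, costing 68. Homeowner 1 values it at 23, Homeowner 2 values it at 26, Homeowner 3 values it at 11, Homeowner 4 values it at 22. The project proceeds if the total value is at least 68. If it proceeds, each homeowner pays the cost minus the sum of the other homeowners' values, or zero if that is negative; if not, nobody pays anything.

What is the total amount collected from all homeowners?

Total value 82 ≥ cost 68, so it is built.
Homeowner 1: others sum to 59; max(0, 68 - 59) = 9.
Homeowner 2: others sum to 56; max(0, 68 - 56) = 12.
Homeowner 3: others sum to 71; max(0, 68 - 71) = 0.
Homeowner 4: others sum to 60; max(0, 68 - 60) = 8.
Total collected = 9 + 12 + 0 + 8 = 29.

29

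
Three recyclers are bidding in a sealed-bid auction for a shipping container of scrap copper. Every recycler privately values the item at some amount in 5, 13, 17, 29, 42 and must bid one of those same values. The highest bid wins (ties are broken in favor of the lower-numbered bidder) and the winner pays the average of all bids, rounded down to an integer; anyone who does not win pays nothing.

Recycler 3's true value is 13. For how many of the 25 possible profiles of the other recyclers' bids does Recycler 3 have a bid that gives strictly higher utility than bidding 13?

Others bid (5, 13): truth gives 0; bid 17 gives 2 > 0. Violating.
Others bid (13, 5): truth gives 0; bid 17 gives 2 > 0. Violating.
Others bid (5, 5): truth gives 6; no alternative beats it.
Others bid (5, 17): truth gives 0; no alternative beats it.
(Checking all 25 profiles: 2 have a profitable deviation, 23 do not.)

2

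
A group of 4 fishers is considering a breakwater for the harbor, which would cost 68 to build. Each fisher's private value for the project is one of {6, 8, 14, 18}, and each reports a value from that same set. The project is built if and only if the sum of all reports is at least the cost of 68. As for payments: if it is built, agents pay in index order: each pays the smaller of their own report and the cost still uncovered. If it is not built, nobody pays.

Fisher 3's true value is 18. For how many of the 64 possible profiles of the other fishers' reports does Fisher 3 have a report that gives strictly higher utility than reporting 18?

1

Others report (18, 18, 18): truth gives 0; report 14 gives 4 > 0. Violating.
Others report (6, 6, 6): truth gives 0; no alternative beats it.
Others report (6, 6, 8): truth gives 0; no alternative beats it.
(Checking all 64 profiles: 1 has a profitable deviation, 63 do not.)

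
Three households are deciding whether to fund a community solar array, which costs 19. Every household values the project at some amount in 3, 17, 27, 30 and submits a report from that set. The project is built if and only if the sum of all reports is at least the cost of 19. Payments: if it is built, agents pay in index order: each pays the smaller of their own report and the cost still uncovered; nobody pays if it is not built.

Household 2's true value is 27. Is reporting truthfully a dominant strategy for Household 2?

Consider the case where Household 1 reports 3 and Household 3 reports 17.
Truthful report 27: project built, pays 16, utility 27 - 16 = 11.
Report 3 instead: project built, pays 3, utility 27 - 3 = 24.
Since 24 > 11, reporting 3 is strictly better here, so truthful reporting is not dominant.

No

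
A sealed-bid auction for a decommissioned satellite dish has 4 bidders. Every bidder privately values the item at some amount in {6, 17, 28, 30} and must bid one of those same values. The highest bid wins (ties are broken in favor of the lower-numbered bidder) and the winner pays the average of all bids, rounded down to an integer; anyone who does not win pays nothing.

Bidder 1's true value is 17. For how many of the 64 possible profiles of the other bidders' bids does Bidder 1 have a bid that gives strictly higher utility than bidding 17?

Others bid (6, 6, 6): truth gives 9; bid 6 gives 11 > 9. Violating.
Others bid (6, 6, 17): truth gives 6; no alternative beats it.
Others bid (6, 6, 28): truth gives 0; no alternative beats it.
(Checking all 64 profiles: 1 has a profitable deviation, 63 do not.)

1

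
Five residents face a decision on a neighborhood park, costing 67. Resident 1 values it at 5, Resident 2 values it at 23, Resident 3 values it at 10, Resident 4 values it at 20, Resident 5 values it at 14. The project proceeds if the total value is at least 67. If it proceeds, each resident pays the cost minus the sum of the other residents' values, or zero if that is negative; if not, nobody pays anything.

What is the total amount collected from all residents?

47

Total value 72 ≥ cost 67, so it is built.
Resident 1: others sum to 67; max(0, 67 - 67) = 0.
Resident 2: others sum to 49; max(0, 67 - 49) = 18.
Resident 3: others sum to 62; max(0, 67 - 62) = 5.
Resident 4: others sum to 52; max(0, 67 - 52) = 15.
Resident 5: others sum to 58; max(0, 67 - 58) = 9.
Total collected = 0 + 18 + 5 + 15 + 9 = 47.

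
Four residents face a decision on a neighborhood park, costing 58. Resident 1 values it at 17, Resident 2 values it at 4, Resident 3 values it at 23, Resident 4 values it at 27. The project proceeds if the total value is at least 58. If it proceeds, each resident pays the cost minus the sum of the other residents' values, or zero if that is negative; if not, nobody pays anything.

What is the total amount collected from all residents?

28

Total value 71 ≥ cost 58, so it is built.
Resident 1: others sum to 54; max(0, 58 - 54) = 4.
Resident 2: others sum to 67; max(0, 58 - 67) = 0.
Resident 3: others sum to 48; max(0, 58 - 48) = 10.
Resident 4: others sum to 44; max(0, 58 - 44) = 14.
Total collected = 4 + 0 + 10 + 14 = 28.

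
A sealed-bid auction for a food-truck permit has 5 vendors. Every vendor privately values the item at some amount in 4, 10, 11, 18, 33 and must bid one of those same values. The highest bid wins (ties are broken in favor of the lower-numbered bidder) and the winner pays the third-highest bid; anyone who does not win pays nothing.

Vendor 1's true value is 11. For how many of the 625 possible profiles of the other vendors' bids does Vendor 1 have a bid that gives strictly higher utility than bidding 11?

64

Others bid (4, 4, 4, 18): truth gives 0; bid 18 gives 7 > 0. Violating.
Others bid (4, 4, 4, 33): truth gives 0; bid 33 gives 7 > 0. Violating.
Others bid (4, 4, 10, 18): truth gives 0; bid 18 gives 1 > 0. Violating.
Others bid (4, 4, 10, 33): truth gives 0; bid 33 gives 1 > 0. Violating.
Others bid (4, 4, 4, 4): truth gives 7; no alternative beats it.
Others bid (4, 4, 4, 10): truth gives 7; no alternative beats it.
(Checking all 625 profiles: 64 have a profitable deviation, 561 do not.)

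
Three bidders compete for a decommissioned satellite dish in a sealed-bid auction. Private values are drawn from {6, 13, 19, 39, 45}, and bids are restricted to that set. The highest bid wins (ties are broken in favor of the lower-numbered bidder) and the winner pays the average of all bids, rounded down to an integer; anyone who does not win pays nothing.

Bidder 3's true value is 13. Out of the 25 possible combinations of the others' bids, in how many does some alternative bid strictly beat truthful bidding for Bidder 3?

Others bid (6, 13): truth gives 0; bid 19 gives 1 > 0. Violating.
Others bid (13, 6): truth gives 0; bid 19 gives 1 > 0. Violating.
Others bid (6, 6): truth gives 5; no alternative beats it.
Others bid (6, 19): truth gives 0; no alternative beats it.
(Checking all 25 profiles: 2 have a profitable deviation, 23 do not.)

2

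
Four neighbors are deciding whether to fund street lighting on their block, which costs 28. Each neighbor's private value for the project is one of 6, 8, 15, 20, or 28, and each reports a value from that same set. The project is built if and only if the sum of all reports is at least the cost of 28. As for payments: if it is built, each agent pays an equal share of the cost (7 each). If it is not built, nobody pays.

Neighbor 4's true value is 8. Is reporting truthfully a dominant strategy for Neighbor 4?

Consider the case where Neighbor 1 reports 6, Neighbor 2 reports 6 and Neighbor 3 reports 6.
Truthful report 8: project not built, utility 0.
Report 15 instead: project built, pays 7, utility 8 - 7 = 1.
Since 1 > 0, reporting 15 is strictly better here, so truthful reporting is not dominant.

No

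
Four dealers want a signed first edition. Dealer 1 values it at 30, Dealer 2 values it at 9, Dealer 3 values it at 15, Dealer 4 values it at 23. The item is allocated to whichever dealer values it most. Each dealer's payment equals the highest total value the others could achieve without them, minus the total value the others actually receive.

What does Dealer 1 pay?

Dealer 1 has the highest value and receives the item.
Without Dealer 1, the item would go to the next-highest value, 23, so the others could achieve 23.
With Dealer 1 present and winning, the others receive nothing, so their total is 0.
Payment = 23 - 0 = 23.

23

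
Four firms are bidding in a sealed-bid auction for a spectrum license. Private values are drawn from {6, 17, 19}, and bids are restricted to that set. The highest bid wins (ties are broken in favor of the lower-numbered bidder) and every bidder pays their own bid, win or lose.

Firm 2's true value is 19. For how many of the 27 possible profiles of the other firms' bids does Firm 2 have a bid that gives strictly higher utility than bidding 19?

Others bid (6, 6, 6): truth gives 0; bid 17 gives 2 > 0. Violating.
Others bid (6, 6, 17): truth gives 0; bid 17 gives 2 > 0. Violating.
Others bid (6, 17, 6): truth gives 0; bid 17 gives 2 > 0. Violating.
Others bid (6, 17, 17): truth gives 0; bid 17 gives 2 > 0. Violating.
Others bid (6, 6, 19): truth gives 0; no alternative beats it.
Others bid (6, 17, 19): truth gives 0; no alternative beats it.
(Checking all 27 profiles: 13 have a profitable deviation, 14 do not.)

13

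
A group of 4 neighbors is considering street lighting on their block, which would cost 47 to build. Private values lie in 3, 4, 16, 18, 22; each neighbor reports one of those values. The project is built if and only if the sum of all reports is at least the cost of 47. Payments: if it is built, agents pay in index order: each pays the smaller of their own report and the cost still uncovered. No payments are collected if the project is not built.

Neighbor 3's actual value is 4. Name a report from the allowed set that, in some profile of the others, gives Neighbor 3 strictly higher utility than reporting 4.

3

Suppose Neighbor 1 reports 3, Neighbor 2 reports 22 and Neighbor 4 reports 22.
Report 4: project built, pays 4, utility 4 - 4 = 0.
Report 3: project built, pays 3, utility 4 - 3 = 1.
So reporting 3 beats truth here (1 > 0).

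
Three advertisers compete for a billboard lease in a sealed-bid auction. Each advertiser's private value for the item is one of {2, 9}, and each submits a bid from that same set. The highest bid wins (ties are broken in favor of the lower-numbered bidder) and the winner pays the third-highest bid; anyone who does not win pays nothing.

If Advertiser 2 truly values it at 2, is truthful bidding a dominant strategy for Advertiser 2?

Check each profile of the others' bids and compare truth against every alternative bid.
Others bid (2, 2): truth gives 0, best alternative gives 0.
Others bid (2, 9): truth gives 0, best alternative gives 0.
Others bid (9, 2): truth gives 0, best alternative gives 0.
Others bid (9, 9): truth gives 0, best alternative gives 0.
In every case the truthful bid is at least as good as any alternative, so it is a dominant strategy.

Yes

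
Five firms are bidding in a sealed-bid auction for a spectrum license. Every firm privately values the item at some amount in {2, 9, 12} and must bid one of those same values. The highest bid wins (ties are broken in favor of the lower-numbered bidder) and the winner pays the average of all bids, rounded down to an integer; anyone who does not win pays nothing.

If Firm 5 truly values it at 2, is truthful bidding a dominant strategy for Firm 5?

Yes

Check each profile of the others' bids and compare truth against every alternative bid.
Others bid (2, 2, 2, 2): truth gives 0, best alternative gives -1.
Others bid (2, 2, 2, 9): truth gives 0, best alternative gives 0.
Others bid (2, 2, 2, 12): truth gives 0, best alternative gives 0.
Others bid (2, 2, 9, 2): truth gives 0, best alternative gives 0.
Others bid (2, 2, 9, 9): truth gives 0, best alternative gives 0.
Others bid (2, 2, 9, 12): truth gives 0, best alternative gives 0.
(Remaining 75 profiles checked similarly; truth is weakly best in each.)
In every case the truthful bid is at least as good as any alternative, so it is a dominant strategy.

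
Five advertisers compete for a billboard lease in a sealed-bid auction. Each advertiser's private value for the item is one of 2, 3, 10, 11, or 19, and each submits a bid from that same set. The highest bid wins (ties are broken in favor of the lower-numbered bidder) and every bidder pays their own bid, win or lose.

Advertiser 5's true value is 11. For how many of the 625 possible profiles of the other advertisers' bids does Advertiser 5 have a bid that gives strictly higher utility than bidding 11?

560

Others bid (2, 2, 2, 2): truth gives 0; bid 3 gives 8 > 0. Violating.
Others bid (2, 2, 2, 3): truth gives 0; bid 10 gives 1 > 0. Violating.
Others bid (2, 2, 2, 11): truth gives -11; bid 2 gives -2 > -11. Violating.
Others bid (2, 2, 2, 19): truth gives -11; bid 2 gives -2 > -11. Violating.
Others bid (2, 2, 2, 10): truth gives 0; no alternative beats it.
Others bid (2, 2, 3, 10): truth gives 0; no alternative beats it.
(Checking all 625 profiles: 560 have a profitable deviation, 65 do not.)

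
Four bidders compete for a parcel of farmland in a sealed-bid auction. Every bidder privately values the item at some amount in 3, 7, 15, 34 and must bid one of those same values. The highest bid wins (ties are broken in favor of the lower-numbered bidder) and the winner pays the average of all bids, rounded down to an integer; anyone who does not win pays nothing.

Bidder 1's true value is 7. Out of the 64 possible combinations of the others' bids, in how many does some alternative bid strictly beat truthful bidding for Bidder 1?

1

Others bid (3, 3, 3): truth gives 3; bid 3 gives 4 > 3. Violating.
Others bid (3, 3, 7): truth gives 2; no alternative beats it.
Others bid (3, 3, 15): truth gives 0; no alternative beats it.
(Checking all 64 profiles: 1 has a profitable deviation, 63 do not.)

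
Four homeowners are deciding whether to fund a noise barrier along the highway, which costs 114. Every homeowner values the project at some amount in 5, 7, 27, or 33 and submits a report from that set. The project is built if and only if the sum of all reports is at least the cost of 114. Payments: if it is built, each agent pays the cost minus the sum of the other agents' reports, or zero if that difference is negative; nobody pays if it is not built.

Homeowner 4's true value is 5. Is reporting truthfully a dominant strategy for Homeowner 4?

Yes

Check each profile of the others' reports and compare truth against every alternative report.
Others report (5, 5, 5): truth gives 0, best alternative gives 0.
Others report (5, 5, 7): truth gives 0, best alternative gives 0.
Others report (5, 5, 27): truth gives 0, best alternative gives 0.
Others report (5, 5, 33): truth gives 0, best alternative gives 0.
Others report (5, 7, 5): truth gives 0, best alternative gives 0.
Others report (5, 7, 7): truth gives 0, best alternative gives 0.
(Remaining 58 profiles checked similarly; truth is weakly best in each.)
In every case the truthful report is at least as good as any alternative, so it is a dominant strategy.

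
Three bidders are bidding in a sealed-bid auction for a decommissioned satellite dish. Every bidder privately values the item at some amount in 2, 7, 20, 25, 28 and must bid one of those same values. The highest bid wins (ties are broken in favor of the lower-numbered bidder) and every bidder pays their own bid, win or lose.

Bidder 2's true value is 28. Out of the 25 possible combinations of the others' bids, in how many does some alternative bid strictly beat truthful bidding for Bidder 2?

17

Others bid (2, 2): truth gives 0; bid 7 gives 21 > 0. Violating.
Others bid (2, 7): truth gives 0; bid 7 gives 21 > 0. Violating.
Others bid (2, 20): truth gives 0; bid 20 gives 8 > 0. Violating.
Others bid (2, 25): truth gives 0; bid 25 gives 3 > 0. Violating.
Others bid (2, 28): truth gives 0; no alternative beats it.
Others bid (7, 28): truth gives 0; no alternative beats it.
(Checking all 25 profiles: 17 have a profitable deviation, 8 do not.)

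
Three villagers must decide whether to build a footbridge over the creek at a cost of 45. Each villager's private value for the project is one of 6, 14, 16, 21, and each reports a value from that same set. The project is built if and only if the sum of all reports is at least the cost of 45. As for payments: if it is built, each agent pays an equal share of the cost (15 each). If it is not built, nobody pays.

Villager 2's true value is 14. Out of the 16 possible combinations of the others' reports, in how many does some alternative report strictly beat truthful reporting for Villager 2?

5

Others report (14, 21): truth gives -1; report 6 gives 0 > -1. Violating.
Others report (16, 16): truth gives -1; report 6 gives 0 > -1. Violating.
Others report (16, 21): truth gives -1; report 6 gives 0 > -1. Violating.
Others report (21, 14): truth gives -1; report 6 gives 0 > -1. Violating.
Others report (6, 6): truth gives 0; no alternative beats it.
Others report (6, 14): truth gives 0; no alternative beats it.
(Checking all 16 profiles: 5 have a profitable deviation, 11 do not.)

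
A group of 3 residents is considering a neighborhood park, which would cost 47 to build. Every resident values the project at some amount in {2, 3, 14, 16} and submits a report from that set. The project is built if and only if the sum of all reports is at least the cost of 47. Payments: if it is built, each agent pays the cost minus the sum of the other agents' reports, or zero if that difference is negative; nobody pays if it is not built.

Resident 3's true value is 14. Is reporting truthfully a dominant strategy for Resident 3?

Yes

Check each profile of the others' reports and compare truth against every alternative report.
Others report (2, 2): truth gives 0, best alternative gives 0.
Others report (2, 3): truth gives 0, best alternative gives 0.
Others report (2, 14): truth gives 0, best alternative gives 0.
Others report (2, 16): truth gives 0, best alternative gives 0.
Others report (3, 2): truth gives 0, best alternative gives 0.
Others report (3, 3): truth gives 0, best alternative gives 0.
(Remaining 10 profiles checked similarly; truth is weakly best in each.)
In every case the truthful report is at least as good as any alternative, so it is a dominant strategy.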